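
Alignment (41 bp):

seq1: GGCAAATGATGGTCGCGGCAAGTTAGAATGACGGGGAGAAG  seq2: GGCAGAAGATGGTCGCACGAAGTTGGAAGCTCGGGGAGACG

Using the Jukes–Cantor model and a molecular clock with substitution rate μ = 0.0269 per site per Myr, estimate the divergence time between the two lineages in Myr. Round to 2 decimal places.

5.48

The sequences differ at 10 of 41 sites (5, 7, 17, 18, 19, 25, 29, 30, 31, 40), so p = 10/41 ≈ 0.243902.
d = −(3/4) ln(1 − 4p/3) = −0.75 ln(1 − 0.325203) = −0.75 ln(0.674797)
  = −0.75 × (-0.393343) = 0.295007 substitutions/site.
Under a molecular clock d = 2μt, so t = d/(2μ) = 0.295007 / (2 × 0.0269) = 5.48 Myr.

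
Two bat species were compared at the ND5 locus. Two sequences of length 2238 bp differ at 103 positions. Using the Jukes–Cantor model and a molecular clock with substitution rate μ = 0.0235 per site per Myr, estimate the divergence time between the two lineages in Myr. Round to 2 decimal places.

p = 103/2238 ≈ 0.046023.
d = −(3/4) ln(1 − 4p/3) = −0.75 ln(1 − 0.061364) = −0.75 ln(0.938636)
  = −0.75 × (-0.063328) = 0.047496 substitutions/site.
Under a molecular clock d = 2μt, so t = d/(2μ) = 0.047496 / (2 × 0.0235) = 1.01 Myr.

1.01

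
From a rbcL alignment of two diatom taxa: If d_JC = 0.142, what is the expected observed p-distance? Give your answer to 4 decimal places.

p = (3/4)(1 − e^(−4d/3)) = 0.75 × (1 − e^(-0.189333)) = 0.75 × (1 − 0.827511) = 0.129367.

0.1294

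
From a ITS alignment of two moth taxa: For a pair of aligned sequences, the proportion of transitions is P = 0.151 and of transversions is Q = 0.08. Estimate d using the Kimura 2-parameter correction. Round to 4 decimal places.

0.2842

Under the Kimura two-parameter model, d = −½ ln(1 − 2P − Q) − ¼ ln(1 − 2Q).
1 − 2P − Q = 0.618, giving −½ ln(0.618) = 0.240633.
1 − 2Q = 0.84, giving −¼ ln(0.84) = 0.043588.
d = 0.240633 + 0.043588 = 0.284221.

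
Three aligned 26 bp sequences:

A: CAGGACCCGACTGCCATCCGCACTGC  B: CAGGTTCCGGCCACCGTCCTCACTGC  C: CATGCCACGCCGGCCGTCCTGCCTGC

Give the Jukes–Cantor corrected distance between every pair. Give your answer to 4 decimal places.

d(A,B) = 0.3335, d(A,C) = 0.4643, d(B,C) = 0.4643

A–B: 7/26 sites differ → p ≈ 0.269231, d = −0.75 ln(1 − 0.358975) = 0.333515 ≈ 0.3335.
A–C: 9/26 sites differ → p ≈ 0.346154, d = −0.75 ln(1 − 0.461539) = 0.464280 ≈ 0.4643.
B–C: 9/26 sites differ → p ≈ 0.346154, d = −0.75 ln(1 − 0.461539) = 0.464280 ≈ 0.4643.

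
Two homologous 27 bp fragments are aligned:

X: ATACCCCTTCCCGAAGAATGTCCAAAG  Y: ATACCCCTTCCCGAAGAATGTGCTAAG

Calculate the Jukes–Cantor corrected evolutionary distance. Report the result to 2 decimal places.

0.08

The sequences differ at 2 of 27 sites (22, 24), so p = 2/27 ≈ 0.074074.
d = −(3/4) ln(1 − 4p/3) = −0.75 ln(1 − 0.098765) = −0.75 ln(0.901235)
  = −0.75 × (-0.103989) = 0.077992 substitutions/site.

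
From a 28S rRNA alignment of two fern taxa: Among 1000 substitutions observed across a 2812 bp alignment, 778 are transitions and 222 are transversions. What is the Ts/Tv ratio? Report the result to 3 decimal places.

3.505

R = 778/222 = 3.504504… ≈ 3.505 (to 3 d.p.).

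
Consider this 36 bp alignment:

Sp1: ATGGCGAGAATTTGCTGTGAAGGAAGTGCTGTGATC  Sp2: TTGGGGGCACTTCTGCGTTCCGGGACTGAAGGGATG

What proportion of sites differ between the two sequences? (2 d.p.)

0.50

The sequences differ at 18 of 36 positions.
p = 18/36 = 0.50.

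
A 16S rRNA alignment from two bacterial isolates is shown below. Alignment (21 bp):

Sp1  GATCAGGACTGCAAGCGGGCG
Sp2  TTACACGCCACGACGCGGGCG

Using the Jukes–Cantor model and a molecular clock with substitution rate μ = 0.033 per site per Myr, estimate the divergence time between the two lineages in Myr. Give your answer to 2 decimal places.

The sequences differ at 9 of 21 sites (1, 2, 3, 6, 8, 10, 11, 12, 14), so p = 9/21 ≈ 0.428571.
d = −(3/4) ln(1 − 4p/3) = −0.75 ln(1 − 0.571428) = −0.75 ln(0.428572)
  = −0.75 × (-0.847297) = 0.635473 substitutions/site.
Under a molecular clock d = 2μt, so t = d/(2μ) = 0.635473 / (2 × 0.033) = 9.63 Myr.

9.63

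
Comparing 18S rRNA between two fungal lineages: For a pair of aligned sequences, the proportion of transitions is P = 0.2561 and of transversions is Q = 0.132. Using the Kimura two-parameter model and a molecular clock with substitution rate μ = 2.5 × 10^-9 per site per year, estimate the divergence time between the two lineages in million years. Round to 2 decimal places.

Under the Kimura two-parameter model, d = −½ ln(1 − 2P − Q) − ¼ ln(1 − 2Q).
1 − 2P − Q = 0.3558, giving −½ ln(0.3558) = 0.516693.
1 − 2Q = 0.736, giving −¼ ln(0.736) = 0.076631.
d = 0.516693 + 0.076631 = 0.593324.
Under a molecular clock d = 2μt, so t = d/(2μ) = 0.593324 / (2 × 2.5 × 10^-9) = 118.66 million years.

118.66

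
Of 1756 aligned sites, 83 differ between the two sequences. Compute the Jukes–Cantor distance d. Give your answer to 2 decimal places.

p = 83/1756 ≈ 0.047267.
d = −(3/4) ln(1 − 4p/3) = −0.75 ln(1 − 0.063023) = −0.75 ln(0.936977)
  = −0.75 × (-0.065097) = 0.048823 substitutions/site.

0.05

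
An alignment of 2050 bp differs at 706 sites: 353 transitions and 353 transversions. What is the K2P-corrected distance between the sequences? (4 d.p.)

P = 353/2050 ≈ 0.172195 and Q = 353/2050 ≈ 0.172195.
Under the Kimura two-parameter model, d = −½ ln(1 − 2P − Q) − ¼ ln(1 − 2Q).
1 − 2P − Q = 0.483415, giving −½ ln(0.483415) = 0.363440.
1 − 2Q = 0.65561, giving −¼ ln(0.65561) = 0.105547.
d = 0.363440 + 0.105547 = 0.468987.

0.4690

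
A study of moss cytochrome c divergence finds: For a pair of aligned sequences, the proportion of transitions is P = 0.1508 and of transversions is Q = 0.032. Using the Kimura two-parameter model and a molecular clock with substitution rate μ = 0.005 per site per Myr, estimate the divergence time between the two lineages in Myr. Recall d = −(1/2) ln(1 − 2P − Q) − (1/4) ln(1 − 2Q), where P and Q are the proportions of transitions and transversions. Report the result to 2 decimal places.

21.95

Under the Kimura two-parameter model, d = −½ ln(1 − 2P − Q) − ¼ ln(1 − 2Q).
1 − 2P − Q = 0.6664, giving −½ ln(0.6664) = 0.202933.
1 − 2Q = 0.936, giving −¼ ln(0.936) = 0.016535.
d = 0.202933 + 0.016535 = 0.219468.
Under a molecular clock d = 2μt, so t = d/(2μ) = 0.219468 / (2 × 0.005) = 21.95 Myr.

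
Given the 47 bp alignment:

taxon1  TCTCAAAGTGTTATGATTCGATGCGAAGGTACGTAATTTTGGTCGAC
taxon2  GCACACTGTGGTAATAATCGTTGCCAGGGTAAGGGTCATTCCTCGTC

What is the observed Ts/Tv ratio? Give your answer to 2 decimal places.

Transitions are A↔G and C↔T; transversions are all other mismatches.
Transitions: 3. Transversions: 17.
R = 3/17 = 0.176470… ≈ 0.18 (to 2 d.p.).

0.18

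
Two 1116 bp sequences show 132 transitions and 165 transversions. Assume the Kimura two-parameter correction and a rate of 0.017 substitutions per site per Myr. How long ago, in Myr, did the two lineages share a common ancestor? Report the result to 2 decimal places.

9.71

P = 132/1116 ≈ 0.11828 and Q = 165/1116 ≈ 0.147849.
Under the Kimura two-parameter model, d = −½ ln(1 − 2P − Q) − ¼ ln(1 − 2Q).
1 − 2P − Q = 0.615591, giving −½ ln(0.615591) = 0.242586.
1 − 2Q = 0.704302, giving −¼ ln(0.704302) = 0.087637.
d = 0.242586 + 0.087637 = 0.330223.
Under a molecular clock d = 2μt, so t = d/(2μ) = 0.330223 / (2 × 0.017) = 9.71 Myr.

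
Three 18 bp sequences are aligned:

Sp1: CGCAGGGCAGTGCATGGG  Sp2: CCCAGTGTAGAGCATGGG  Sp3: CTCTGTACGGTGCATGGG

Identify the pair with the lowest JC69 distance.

Sp1 and Sp2

Sp1–Sp2: 4/18 differ, p = 0.222, d = 0.264.
Sp1–Sp3: 5/18 differ, p = 0.278, d = 0.347.
Sp2–Sp3: 6/18 differ, p = 0.333, d = 0.441.
The smallest distance is between Sp1 and Sp2.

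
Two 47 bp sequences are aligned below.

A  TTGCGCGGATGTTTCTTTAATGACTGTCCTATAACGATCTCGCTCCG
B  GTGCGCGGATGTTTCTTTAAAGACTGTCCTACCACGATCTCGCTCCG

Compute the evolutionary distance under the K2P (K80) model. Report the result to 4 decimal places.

Of 47 sites, 1 differences are transitions and 3 are transversions, so P = 1/47 ≈ 0.021277 and Q = 3/47 ≈ 0.06383.
Under the Kimura two-parameter model, d = −½ ln(1 − 2P − Q) − ¼ ln(1 − 2Q).
1 − 2P − Q = 0.893616, giving −½ ln(0.893616) = 0.056240.
1 − 2Q = 0.87234, giving −¼ ln(0.87234) = 0.034144.
d = 0.056240 + 0.034144 = 0.090384.

0.0904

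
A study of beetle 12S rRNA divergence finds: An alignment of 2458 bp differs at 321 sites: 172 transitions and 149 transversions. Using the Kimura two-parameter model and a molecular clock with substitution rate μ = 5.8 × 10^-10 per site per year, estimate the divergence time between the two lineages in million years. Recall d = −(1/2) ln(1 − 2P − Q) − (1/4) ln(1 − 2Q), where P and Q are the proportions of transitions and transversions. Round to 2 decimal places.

124.34

P = 172/2458 ≈ 0.069976 and Q = 149/2458 ≈ 0.060618.
Under the Kimura two-parameter model, d = −½ ln(1 − 2P − Q) − ¼ ln(1 − 2Q).
1 − 2P − Q = 0.79943, giving −½ ln(0.79943) = 0.111928.
1 − 2Q = 0.878764, giving −¼ ln(0.878764) = 0.032310.
d = 0.111928 + 0.032310 = 0.144238.
Under a molecular clock d = 2μt, so t = d/(2μ) = 0.144238 / (2 × 5.8 × 10^-10) = 124.34 million years.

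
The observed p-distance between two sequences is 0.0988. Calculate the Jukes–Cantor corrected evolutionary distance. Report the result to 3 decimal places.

0.106

d = −(3/4) ln(1 − 4p/3) = −0.75 ln(1 − 0.131733) = −0.75 ln(0.868267)
  = −0.75 × (-0.141256) = 0.105942 substitutions/site.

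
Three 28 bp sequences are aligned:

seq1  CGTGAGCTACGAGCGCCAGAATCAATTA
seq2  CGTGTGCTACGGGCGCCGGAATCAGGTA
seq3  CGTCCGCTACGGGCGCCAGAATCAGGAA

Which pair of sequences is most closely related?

seq2 and seq3

seq1–seq2: 5/28 differ, p = 0.179, d = 0.204.
seq1–seq3: 6/28 differ, p = 0.214, d = 0.252.
seq2–seq3: 4/28 differ, p = 0.143, d = 0.158.
The smallest distance is between seq2 and seq3.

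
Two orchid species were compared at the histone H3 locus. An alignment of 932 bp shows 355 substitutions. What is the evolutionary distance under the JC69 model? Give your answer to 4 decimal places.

p = 355/932 ≈ 0.380901.
d = −(3/4) ln(1 − 4p/3) = −0.75 ln(1 − 0.507868) = −0.75 ln(0.492132)
  = −0.75 × (-0.709008) = 0.531756 substitutions/site.

0.5318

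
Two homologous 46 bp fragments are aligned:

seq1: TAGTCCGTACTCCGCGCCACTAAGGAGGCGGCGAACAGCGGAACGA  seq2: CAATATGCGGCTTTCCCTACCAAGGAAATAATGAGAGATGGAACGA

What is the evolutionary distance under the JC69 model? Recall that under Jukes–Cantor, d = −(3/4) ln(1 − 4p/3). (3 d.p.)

0.967

The sequences differ at 25 of 46 sites, so p = 25/46 ≈ 0.543478.
d = −(3/4) ln(1 − 4p/3) = −0.75 ln(1 − 0.724637) = −0.75 ln(0.275363)
  = −0.75 × (-1.289665) = 0.967249 substitutions/site.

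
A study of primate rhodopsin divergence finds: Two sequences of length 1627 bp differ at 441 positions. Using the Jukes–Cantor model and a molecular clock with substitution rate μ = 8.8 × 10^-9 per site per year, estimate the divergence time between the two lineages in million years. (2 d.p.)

p = 441/1627 ≈ 0.271051.
d = −(3/4) ln(1 − 4p/3) = −0.75 ln(1 − 0.361401) = −0.75 ln(0.638599)
  = −0.75 × (-0.448479) = 0.336359 substitutions/site.
Under a molecular clock d = 2μt, so t = d/(2μ) = 0.336359 / (2 × 8.8 × 10^-9) = 19.11 million years.

19.11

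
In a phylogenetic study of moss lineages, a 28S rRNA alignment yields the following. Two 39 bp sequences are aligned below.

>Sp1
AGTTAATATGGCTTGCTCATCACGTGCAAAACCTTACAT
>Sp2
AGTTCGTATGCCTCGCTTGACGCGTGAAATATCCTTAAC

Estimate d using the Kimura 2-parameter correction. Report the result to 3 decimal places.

Of 39 sites, 8 differences are transitions and 7 are transversions, so P = 8/39 ≈ 0.205128 and Q = 7/39 ≈ 0.179487.
Under the Kimura two-parameter model, d = −½ ln(1 − 2P − Q) − ¼ ln(1 − 2Q).
1 − 2P − Q = 0.410257, giving −½ ln(0.410257) = 0.445486.
1 − 2Q = 0.641026, giving −¼ ln(0.641026) = 0.111171.
d = 0.445486 + 0.111171 = 0.556657.

0.557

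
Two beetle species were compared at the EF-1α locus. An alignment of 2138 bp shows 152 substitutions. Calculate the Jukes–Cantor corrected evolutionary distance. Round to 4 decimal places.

0.0747

p = 152/2138 ≈ 0.071094.
d = −(3/4) ln(1 − 4p/3) = −0.75 ln(1 − 0.094792) = −0.75 ln(0.905208)
  = −0.75 × (-0.099591) = 0.074693 substitutions/site.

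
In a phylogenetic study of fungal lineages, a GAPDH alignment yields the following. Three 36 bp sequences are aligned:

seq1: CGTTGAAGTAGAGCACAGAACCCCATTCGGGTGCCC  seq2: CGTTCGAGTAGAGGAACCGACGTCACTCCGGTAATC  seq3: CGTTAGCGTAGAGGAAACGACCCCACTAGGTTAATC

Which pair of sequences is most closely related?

seq1–seq2: 14/36 differ, p = 0.389, d = 0.548.
seq1–seq3: 13/36 differ, p = 0.361, d = 0.493.
seq2–seq3: 8/36 differ, p = 0.222, d = 0.264.
The smallest distance is between seq2 and seq3.

seq2 and seq3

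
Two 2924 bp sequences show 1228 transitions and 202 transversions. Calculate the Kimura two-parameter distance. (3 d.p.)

1.236

P = 1228/2924 ≈ 0.419973 and Q = 202/2924 ≈ 0.069083.
Under the Kimura two-parameter model, d = −½ ln(1 − 2P − Q) − ¼ ln(1 − 2Q).
1 − 2P − Q = 0.090971, giving −½ ln(0.090971) = 1.198607.
1 − 2Q = 0.861834, giving −¼ ln(0.861834) = 0.037173.
d = 1.198607 + 0.037173 = 1.235780.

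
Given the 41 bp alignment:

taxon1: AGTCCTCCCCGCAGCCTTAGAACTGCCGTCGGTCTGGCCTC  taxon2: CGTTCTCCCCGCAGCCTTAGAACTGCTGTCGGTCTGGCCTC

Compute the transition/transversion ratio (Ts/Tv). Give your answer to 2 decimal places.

2.00

Transitions are A↔G and C↔T; transversions are all other mismatches.
Transitions: 2. Transversions: 1.
R = 2/1 = 2.00.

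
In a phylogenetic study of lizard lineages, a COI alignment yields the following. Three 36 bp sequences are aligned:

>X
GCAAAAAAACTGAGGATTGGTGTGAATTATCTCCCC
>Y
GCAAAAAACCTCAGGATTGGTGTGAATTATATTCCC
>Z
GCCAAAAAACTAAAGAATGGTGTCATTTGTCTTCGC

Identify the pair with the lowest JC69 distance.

X and Y

X–Y: 4/36 differ, p = 0.111, d = 0.120.
X–Z: 9/36 differ, p = 0.250, d = 0.304.
Y–Z: 10/36 differ, p = 0.278, d = 0.347.
The smallest distance is between X and Y.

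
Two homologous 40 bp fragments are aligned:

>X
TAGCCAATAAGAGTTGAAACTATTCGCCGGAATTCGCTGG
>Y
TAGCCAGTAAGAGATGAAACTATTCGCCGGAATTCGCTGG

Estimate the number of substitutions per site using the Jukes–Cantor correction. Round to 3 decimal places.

0.052

The sequences differ at 2 of 40 sites (7, 14), so p = 2/40 = 0.05.
d = −(3/4) ln(1 − 4p/3) = −0.75 ln(1 − 0.066667) = −0.75 ln(0.933333)
  = −0.75 × (-0.068993) = 0.051745 substitutions/site.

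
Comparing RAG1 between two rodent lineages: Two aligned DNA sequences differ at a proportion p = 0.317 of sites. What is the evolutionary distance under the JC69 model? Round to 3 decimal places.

0.412

d = −(3/4) ln(1 − 4p/3) = −0.75 ln(1 − 0.422667) = −0.75 ln(0.577333)
  = −0.75 × (-0.549336) = 0.412002 substitutions/site.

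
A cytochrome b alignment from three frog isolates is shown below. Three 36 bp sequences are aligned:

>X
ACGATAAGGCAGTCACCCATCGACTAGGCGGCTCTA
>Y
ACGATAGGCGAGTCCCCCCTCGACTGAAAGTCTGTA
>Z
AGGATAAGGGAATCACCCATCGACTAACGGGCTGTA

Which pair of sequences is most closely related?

X and Z

X–Y: 11/36 differ, p = 0.306, d = 0.392.
X–Z: 7/36 differ, p = 0.194, d = 0.225.
Y–Z: 10/36 differ, p = 0.278, d = 0.347.
The smallest distance is between X and Z.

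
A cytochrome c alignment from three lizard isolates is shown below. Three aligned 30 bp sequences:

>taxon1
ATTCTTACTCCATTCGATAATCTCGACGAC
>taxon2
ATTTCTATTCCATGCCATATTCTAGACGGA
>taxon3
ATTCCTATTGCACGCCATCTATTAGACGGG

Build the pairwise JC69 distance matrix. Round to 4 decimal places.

taxon1–taxon2: 9/30 sites differ → p = 0.3, d = −0.75 ln(1 − 0.4) = 0.383119 ≈ 0.3831.
taxon1–taxon3: 13/30 sites differ → p ≈ 0.433333, d = −0.75 ln(1 − 0.577777) = 0.646666 ≈ 0.6467.
taxon2–taxon3: 7/30 sites differ → p ≈ 0.233333, d = −0.75 ln(1 − 0.311111) = 0.279506 ≈ 0.2795.

d(taxon1,taxon2) = 0.3831, d(taxon1,taxon3) = 0.6467, d(taxon2,taxon3) = 0.2795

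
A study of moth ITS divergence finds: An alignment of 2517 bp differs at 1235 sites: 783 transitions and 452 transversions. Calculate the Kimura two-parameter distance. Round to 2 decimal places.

0.92

P = 783/2517 ≈ 0.311085 and Q = 452/2517 ≈ 0.179579.
Under the Kimura two-parameter model, d = −½ ln(1 − 2P − Q) − ¼ ln(1 − 2Q).
1 − 2P − Q = 0.198251, giving −½ ln(0.198251) = 0.809111.
1 − 2Q = 0.640842, giving −¼ ln(0.640842) = 0.111243.
d = 0.809111 + 0.111243 = 0.920354.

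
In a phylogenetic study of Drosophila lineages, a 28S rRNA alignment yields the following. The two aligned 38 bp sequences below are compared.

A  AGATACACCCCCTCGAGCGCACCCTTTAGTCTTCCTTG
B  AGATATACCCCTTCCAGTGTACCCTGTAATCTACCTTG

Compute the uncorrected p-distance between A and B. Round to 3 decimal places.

0.211

The sequences differ at 8 of 38 positions (sites 6, 12, 15, 18, 20, 26, 29, 33).
p = 8/38 = 0.210526… ≈ 0.211 (to 3 d.p.).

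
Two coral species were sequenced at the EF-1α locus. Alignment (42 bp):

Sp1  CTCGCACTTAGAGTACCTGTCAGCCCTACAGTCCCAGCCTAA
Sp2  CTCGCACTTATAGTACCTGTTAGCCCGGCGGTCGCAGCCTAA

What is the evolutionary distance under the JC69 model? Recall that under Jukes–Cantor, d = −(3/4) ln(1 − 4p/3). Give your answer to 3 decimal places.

0.158

The sequences differ at 6 of 42 sites (11, 21, 27, 28, 30, 34), so p = 6/42 ≈ 0.142857.
d = −(3/4) ln(1 − 4p/3) = −0.75 ln(1 − 0.190476) = −0.75 ln(0.809524)
  = −0.75 × (-0.211309) = 0.158482 substitutions/site.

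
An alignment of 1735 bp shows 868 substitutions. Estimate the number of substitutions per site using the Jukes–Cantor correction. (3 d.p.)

p = 868/1735 ≈ 0.500288.
d = −(3/4) ln(1 − 4p/3) = −0.75 ln(1 − 0.667051) = −0.75 ln(0.332949)
  = −0.75 × (-1.099766) = 0.824825 substitutions/site.

0.825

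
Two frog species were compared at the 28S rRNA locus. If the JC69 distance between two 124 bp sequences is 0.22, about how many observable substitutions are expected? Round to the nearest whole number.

Invert JC69: p = (3/4)(1 − e^(−4d/3)) = 0.75 × (1 − e^(-0.293333)) = 0.75 × (1 − 0.745774) = 0.190670.
Expected differing sites = pL ≈ 0.190670 × 124 = 23.64308 ≈ 24.

24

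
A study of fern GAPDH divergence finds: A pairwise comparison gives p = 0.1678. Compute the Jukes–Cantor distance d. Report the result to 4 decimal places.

d = −(3/4) ln(1 − 4p/3) = −0.75 ln(1 − 0.223733) = −0.75 ln(0.776267)
  = −0.75 × (-0.253259) = 0.189944 substitutions/site.

0.1899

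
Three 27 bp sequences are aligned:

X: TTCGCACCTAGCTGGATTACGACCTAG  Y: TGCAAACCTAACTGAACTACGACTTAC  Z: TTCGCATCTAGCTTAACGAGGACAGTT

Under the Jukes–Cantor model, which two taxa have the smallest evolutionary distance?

X and Y

X–Y: 8/27 differ, p = 0.296, d = 0.377.
X–Z: 10/27 differ, p = 0.370, d = 0.511.
Y–Z: 12/27 differ, p = 0.444, d = 0.673.
The smallest distance is between X and Y.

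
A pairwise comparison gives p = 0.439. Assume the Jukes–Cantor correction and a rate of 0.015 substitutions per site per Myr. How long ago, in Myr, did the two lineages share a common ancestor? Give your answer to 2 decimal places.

22.01

d = −(3/4) ln(1 − 4p/3) = −0.75 ln(1 − 0.585333) = −0.75 ln(0.414667)
  = −0.75 × (-0.880279) = 0.660209 substitutions/site.
Under a molecular clock d = 2μt, so t = d/(2μ) = 0.660209 / (2 × 0.015) = 22.01 Myr.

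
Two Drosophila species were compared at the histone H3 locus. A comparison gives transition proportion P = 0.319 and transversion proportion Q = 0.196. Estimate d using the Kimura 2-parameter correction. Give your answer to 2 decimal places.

Under the Kimura two-parameter model, d = −½ ln(1 − 2P − Q) − ¼ ln(1 − 2Q).
1 − 2P − Q = 0.166, giving −½ ln(0.166) = 0.897884.
1 − 2Q = 0.608, giving −¼ ln(0.608) = 0.124395.
d = 0.897884 + 0.124395 = 1.022279.

1.02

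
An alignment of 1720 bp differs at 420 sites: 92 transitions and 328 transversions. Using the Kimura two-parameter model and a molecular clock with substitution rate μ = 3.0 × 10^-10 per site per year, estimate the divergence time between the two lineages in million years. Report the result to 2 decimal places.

494.59

P = 92/1720 ≈ 0.053488 and Q = 328/1720 ≈ 0.190698.
Under the Kimura two-parameter model, d = −½ ln(1 − 2P − Q) − ¼ ln(1 − 2Q).
1 − 2P − Q = 0.702326, giving −½ ln(0.702326) = 0.176679.
1 − 2Q = 0.618604, giving −¼ ln(0.618604) = 0.120072.
d = 0.176679 + 0.120072 = 0.296751.
Under a molecular clock d = 2μt, so t = d/(2μ) = 0.296751 / (2 × 3.0 × 10^-10) = 494.59 million years.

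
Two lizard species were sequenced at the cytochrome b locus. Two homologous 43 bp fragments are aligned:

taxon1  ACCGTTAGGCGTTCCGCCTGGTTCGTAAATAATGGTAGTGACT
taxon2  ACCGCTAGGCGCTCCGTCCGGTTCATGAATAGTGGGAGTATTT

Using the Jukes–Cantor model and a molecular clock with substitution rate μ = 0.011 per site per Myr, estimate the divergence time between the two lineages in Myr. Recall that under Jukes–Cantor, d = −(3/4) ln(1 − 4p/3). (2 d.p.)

14.22

The sequences differ at 11 of 43 sites, so p = 11/43 ≈ 0.255814.
d = −(3/4) ln(1 − 4p/3) = −0.75 ln(1 − 0.341085) = −0.75 ln(0.658915)
  = −0.75 × (-0.417161) = 0.312871 substitutions/site.
Under a molecular clock d = 2μt, so t = d/(2μ) = 0.312871 / (2 × 0.011) = 14.22 Myr.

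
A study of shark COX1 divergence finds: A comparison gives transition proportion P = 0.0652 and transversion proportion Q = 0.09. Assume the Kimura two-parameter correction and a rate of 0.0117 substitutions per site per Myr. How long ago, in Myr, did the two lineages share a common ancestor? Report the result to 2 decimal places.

7.44

Under the Kimura two-parameter model, d = −½ ln(1 − 2P − Q) − ¼ ln(1 − 2Q).
1 − 2P − Q = 0.7796, giving −½ ln(0.7796) = 0.124487.
1 − 2Q = 0.82, giving −¼ ln(0.82) = 0.049613.
d = 0.124487 + 0.049613 = 0.174100.
Under a molecular clock d = 2μt, so t = d/(2μ) = 0.174100 / (2 × 0.0117) = 7.44 Myr.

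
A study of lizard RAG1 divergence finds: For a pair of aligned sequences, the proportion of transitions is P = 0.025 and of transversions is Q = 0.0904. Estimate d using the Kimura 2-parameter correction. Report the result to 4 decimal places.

0.1255

Under the Kimura two-parameter model, d = −½ ln(1 − 2P − Q) − ¼ ln(1 − 2Q).
1 − 2P − Q = 0.8596, giving −½ ln(0.8596) = 0.075644.
1 − 2Q = 0.8192, giving −¼ ln(0.8192) = 0.049857.
d = 0.075644 + 0.049857 = 0.125501.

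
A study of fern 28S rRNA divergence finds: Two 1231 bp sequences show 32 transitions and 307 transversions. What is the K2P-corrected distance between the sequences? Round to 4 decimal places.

0.3520

P = 32/1231 ≈ 0.025995 and Q = 307/1231 ≈ 0.249391.
Under the Kimura two-parameter model, d = −½ ln(1 − 2P − Q) − ¼ ln(1 − 2Q).
1 − 2P − Q = 0.698619, giving −½ ln(0.698619) = 0.179325.
1 − 2Q = 0.501218, giving −¼ ln(0.501218) = 0.172679.
d = 0.179325 + 0.172679 = 0.352004.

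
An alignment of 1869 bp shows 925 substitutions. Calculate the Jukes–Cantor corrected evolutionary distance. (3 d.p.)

p = 925/1869 ≈ 0.494917.
d = −(3/4) ln(1 − 4p/3) = −0.75 ln(1 − 0.659889) = −0.75 ln(0.340111)
  = −0.75 × (-1.078483) = 0.808862 substitutions/site.

0.809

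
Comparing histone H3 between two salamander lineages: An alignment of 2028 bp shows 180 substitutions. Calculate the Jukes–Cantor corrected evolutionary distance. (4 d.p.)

p = 180/2028 ≈ 0.088757.
d = −(3/4) ln(1 − 4p/3) = −0.75 ln(1 − 0.118343) = −0.75 ln(0.881657)
  = −0.75 × (-0.125952) = 0.094464 substitutions/site.

0.0945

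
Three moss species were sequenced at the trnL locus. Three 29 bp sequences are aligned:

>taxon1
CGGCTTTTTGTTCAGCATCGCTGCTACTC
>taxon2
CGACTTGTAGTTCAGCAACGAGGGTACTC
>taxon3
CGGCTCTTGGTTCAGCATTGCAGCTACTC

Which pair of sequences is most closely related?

taxon1 and taxon3

taxon1–taxon2: 7/29 differ, p = 0.241, d = 0.291.
taxon1–taxon3: 4/29 differ, p = 0.138, d = 0.152.
taxon2–taxon3: 9/29 differ, p = 0.310, d = 0.401.
The smallest distance is between taxon1 and taxon3.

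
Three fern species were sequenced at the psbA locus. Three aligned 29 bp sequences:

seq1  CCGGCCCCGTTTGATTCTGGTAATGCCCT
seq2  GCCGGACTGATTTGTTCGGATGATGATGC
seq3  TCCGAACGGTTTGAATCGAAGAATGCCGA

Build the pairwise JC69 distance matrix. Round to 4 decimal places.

seq1–seq2: 15/29 sites differ → p ≈ 0.517241, d = −0.75 ln(1 − 0.689655) = 0.877553 ≈ 0.8776.
seq1–seq3: 12/29 sites differ → p ≈ 0.413793, d = −0.75 ln(1 − 0.551724) = 0.601760 ≈ 0.6018.
seq2–seq3: 13/29 sites differ → p ≈ 0.448276, d = −0.75 ln(1 − 0.597701) = 0.682920 ≈ 0.6829.

d(seq1,seq2) = 0.8776, d(seq1,seq3) = 0.6018, d(seq2,seq3) = 0.6829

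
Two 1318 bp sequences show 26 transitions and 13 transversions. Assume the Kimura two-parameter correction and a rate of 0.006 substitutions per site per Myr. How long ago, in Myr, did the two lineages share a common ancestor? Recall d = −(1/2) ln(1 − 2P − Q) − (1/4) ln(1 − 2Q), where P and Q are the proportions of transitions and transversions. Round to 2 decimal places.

P = 26/1318 ≈ 0.019727 and Q = 13/1318 ≈ 0.009863.
Under the Kimura two-parameter model, d = −½ ln(1 − 2P − Q) − ¼ ln(1 − 2Q).
1 − 2P − Q = 0.950683, giving −½ ln(0.950683) = 0.025287.
1 − 2Q = 0.980274, giving −¼ ln(0.980274) = 0.004981.
d = 0.025287 + 0.004981 = 0.030268.
Under a molecular clock d = 2μt, so t = d/(2μ) = 0.030268 / (2 × 0.006) = 2.52 Myr.

2.52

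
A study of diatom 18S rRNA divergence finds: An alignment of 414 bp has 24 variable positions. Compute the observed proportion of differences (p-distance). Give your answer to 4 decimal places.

p = 24/414 = 0.057971… ≈ 0.0580 (to 4 d.p.).

0.0580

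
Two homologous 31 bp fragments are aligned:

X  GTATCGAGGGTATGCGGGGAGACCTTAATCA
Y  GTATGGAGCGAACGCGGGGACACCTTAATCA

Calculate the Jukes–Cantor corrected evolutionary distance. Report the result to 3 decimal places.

The sequences differ at 5 of 31 sites (5, 9, 11, 13, 21), so p = 5/31 ≈ 0.16129.
d = −(3/4) ln(1 − 4p/3) = −0.75 ln(1 − 0.215053) = −0.75 ln(0.784947)
  = −0.75 × (-0.242139) = 0.181604 substitutions/site.

0.182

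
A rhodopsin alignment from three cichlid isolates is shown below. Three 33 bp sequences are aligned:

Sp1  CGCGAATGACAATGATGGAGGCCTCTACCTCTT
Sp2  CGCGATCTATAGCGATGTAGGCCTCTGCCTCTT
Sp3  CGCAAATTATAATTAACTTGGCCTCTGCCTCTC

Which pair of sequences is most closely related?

Sp1–Sp2: 8/33 differ, p = 0.242, d = 0.293.
Sp1–Sp3: 10/33 differ, p = 0.303, d = 0.388.
Sp2–Sp3: 10/33 differ, p = 0.303, d = 0.388.
The smallest distance is between Sp1 and Sp2.

Sp1 and Sp2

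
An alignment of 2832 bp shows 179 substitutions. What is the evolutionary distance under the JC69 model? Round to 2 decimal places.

0.07

p = 179/2832 ≈ 0.063206.
d = −(3/4) ln(1 − 4p/3) = −0.75 ln(1 − 0.084275) = −0.75 ln(0.915725)
  = −0.75 × (-0.088039) = 0.066029 substitutions/site.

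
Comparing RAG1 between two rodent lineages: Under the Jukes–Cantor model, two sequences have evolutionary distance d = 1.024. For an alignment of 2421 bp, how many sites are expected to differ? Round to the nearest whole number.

Invert JC69: p = (3/4)(1 − e^(−4d/3)) = 0.75 × (1 − e^(-1.365333)) = 0.75 × (1 − 0.255296) = 0.558528.
Expected differing sites = pL ≈ 0.558528 × 2421 = 1352.196288 ≈ 1352.

1352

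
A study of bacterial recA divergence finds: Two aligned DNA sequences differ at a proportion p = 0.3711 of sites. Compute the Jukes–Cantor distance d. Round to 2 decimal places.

0.51

d = −(3/4) ln(1 − 4p/3) = −0.75 ln(1 − 0.4948) = −0.75 ln(0.5052)
  = −0.75 × (-0.682801) = 0.512101 substitutions/site.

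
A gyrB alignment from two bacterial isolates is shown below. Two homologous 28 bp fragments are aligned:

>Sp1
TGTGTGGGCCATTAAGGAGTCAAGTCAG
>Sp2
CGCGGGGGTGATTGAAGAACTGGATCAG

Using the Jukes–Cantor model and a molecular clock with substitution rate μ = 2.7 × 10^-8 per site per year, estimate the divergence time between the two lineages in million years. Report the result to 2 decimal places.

13.40

The sequences differ at 13 of 28 sites, so p = 13/28 ≈ 0.464286.
d = −(3/4) ln(1 − 4p/3) = −0.75 ln(1 − 0.619048) = −0.75 ln(0.380952)
  = −0.75 × (-0.965082) = 0.723812 substitutions/site.
Under a molecular clock d = 2μt, so t = d/(2μ) = 0.723812 / (2 × 2.7 × 10^-8) = 13.40 million years.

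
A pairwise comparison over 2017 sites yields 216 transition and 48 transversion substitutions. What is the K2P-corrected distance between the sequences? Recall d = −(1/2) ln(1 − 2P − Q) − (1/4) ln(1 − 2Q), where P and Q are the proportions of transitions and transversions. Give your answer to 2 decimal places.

P = 216/2017 ≈ 0.10709 and Q = 48/2017 ≈ 0.023798.
Under the Kimura two-parameter model, d = −½ ln(1 − 2P − Q) − ¼ ln(1 − 2Q).
1 − 2P − Q = 0.762022, giving −½ ln(0.762022) = 0.135890.
1 − 2Q = 0.952404, giving −¼ ln(0.952404) = 0.012191.
d = 0.135890 + 0.012191 = 0.148081.

0.15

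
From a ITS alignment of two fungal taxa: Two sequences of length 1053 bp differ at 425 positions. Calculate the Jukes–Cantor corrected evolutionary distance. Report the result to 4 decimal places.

0.5794

p = 425/1053 ≈ 0.403609.
d = −(3/4) ln(1 − 4p/3) = −0.75 ln(1 − 0.538145) = −0.75 ln(0.461855)
  = −0.75 × (-0.772504) = 0.579378 substitutions/site.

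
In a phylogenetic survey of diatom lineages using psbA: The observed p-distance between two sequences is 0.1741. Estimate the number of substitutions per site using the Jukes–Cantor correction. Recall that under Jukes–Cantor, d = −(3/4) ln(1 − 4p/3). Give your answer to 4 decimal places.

0.1981

d = −(3/4) ln(1 − 4p/3) = −0.75 ln(1 − 0.232133) = −0.75 ln(0.767867)
  = −0.75 × (-0.264139) = 0.198104 substitutions/site.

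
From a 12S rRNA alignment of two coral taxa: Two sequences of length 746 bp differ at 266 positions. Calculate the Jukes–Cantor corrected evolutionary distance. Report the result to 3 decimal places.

p = 266/746 ≈ 0.356568.
d = −(3/4) ln(1 − 4p/3) = −0.75 ln(1 − 0.475424) = −0.75 ln(0.524576)
  = −0.75 × (-0.645165) = 0.483874 substitutions/site.

0.484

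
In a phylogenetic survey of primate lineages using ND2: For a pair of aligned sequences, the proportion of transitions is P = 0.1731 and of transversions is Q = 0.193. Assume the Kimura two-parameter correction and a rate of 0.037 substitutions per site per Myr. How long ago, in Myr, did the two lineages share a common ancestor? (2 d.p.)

Under the Kimura two-parameter model, d = −½ ln(1 − 2P − Q) − ¼ ln(1 − 2Q).
1 − 2P − Q = 0.4608, giving −½ ln(0.4608) = 0.387396.
1 − 2Q = 0.614, giving −¼ ln(0.614) = 0.121940.
d = 0.387396 + 0.121940 = 0.509336.
Under a molecular clock d = 2μt, so t = d/(2μ) = 0.509336 / (2 × 0.037) = 6.88 Myr.

6.88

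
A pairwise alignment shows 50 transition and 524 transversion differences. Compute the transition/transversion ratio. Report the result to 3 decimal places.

0.095

R = 50/524 = 0.095419… ≈ 0.095 (to 3 d.p.).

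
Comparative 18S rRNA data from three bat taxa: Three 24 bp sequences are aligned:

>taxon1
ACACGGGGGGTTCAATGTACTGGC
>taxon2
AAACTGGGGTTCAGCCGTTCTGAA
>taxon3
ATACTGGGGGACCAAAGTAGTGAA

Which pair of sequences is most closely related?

taxon1–taxon2: 11/24 differ, p = 0.458, d = 0.708.
taxon1–taxon3: 8/24 differ, p = 0.333, d = 0.441.
taxon2–taxon3: 9/24 differ, p = 0.375, d = 0.520.
The smallest distance is between taxon1 and taxon3.

taxon1 and taxon3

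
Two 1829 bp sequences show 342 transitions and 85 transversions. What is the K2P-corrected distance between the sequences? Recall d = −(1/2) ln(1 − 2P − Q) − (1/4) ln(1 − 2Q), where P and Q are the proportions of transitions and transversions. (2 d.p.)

P = 342/1829 ≈ 0.186987 and Q = 85/1829 ≈ 0.046473.
Under the Kimura two-parameter model, d = −½ ln(1 − 2P − Q) − ¼ ln(1 − 2Q).
1 − 2P − Q = 0.579553, giving −½ ln(0.579553) = 0.272749.
1 − 2Q = 0.907054, giving −¼ ln(0.907054) = 0.024388.
d = 0.272749 + 0.024388 = 0.297137.

0.30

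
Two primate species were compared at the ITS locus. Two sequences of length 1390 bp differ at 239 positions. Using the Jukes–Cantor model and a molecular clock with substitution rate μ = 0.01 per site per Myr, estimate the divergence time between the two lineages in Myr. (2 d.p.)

9.76

p = 239/1390 ≈ 0.171942.
d = −(3/4) ln(1 − 4p/3) = −0.75 ln(1 − 0.229256) = −0.75 ln(0.770744)
  = −0.75 × (-0.260399) = 0.195299 substitutions/site.
Under a molecular clock d = 2μt, so t = d/(2μ) = 0.195299 / (2 × 0.01) = 9.76 Myr.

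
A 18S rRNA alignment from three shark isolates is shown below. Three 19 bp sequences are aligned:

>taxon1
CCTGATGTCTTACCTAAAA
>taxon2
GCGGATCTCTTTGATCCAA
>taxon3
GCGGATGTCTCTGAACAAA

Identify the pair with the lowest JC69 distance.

taxon2 and taxon3

taxon1–taxon2: 8/19 differ, p = 0.421, d = 0.618.
taxon1–taxon3: 8/19 differ, p = 0.421, d = 0.618.
taxon2–taxon3: 4/19 differ, p = 0.211, d = 0.247.
The smallest distance is between taxon2 and taxon3.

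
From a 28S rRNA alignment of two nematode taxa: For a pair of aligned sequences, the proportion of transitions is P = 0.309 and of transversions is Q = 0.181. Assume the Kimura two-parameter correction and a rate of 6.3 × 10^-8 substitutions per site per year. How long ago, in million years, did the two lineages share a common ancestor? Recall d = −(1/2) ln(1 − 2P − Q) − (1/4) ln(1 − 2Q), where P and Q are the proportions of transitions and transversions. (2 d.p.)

Under the Kimura two-parameter model, d = −½ ln(1 − 2P − Q) − ¼ ln(1 − 2Q).
1 − 2P − Q = 0.201, giving −½ ln(0.201) = 0.802225.
1 − 2Q = 0.638, giving −¼ ln(0.638) = 0.112354.
d = 0.802225 + 0.112354 = 0.914579.
Under a molecular clock d = 2μt, so t = d/(2μ) = 0.914579 / (2 × 6.3 × 10^-8) = 7.26 million years.

7.26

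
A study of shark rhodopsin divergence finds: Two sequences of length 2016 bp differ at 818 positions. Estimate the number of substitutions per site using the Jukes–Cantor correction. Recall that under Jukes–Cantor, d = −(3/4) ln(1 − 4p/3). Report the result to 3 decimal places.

p = 818/2016 ≈ 0.405754.
d = −(3/4) ln(1 − 4p/3) = −0.75 ln(1 − 0.541005) = −0.75 ln(0.458995)
  = −0.75 × (-0.778716) = 0.584037 substitutions/site.

0.584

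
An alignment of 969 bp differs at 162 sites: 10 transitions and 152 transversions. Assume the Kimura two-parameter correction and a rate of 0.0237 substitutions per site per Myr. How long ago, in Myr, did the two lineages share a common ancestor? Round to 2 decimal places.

4.05

P = 10/969 ≈ 0.01032 and Q = 152/969 ≈ 0.156863.
Under the Kimura two-parameter model, d = −½ ln(1 − 2P − Q) − ¼ ln(1 − 2Q).
1 − 2P − Q = 0.822497, giving −½ ln(0.822497) = 0.097705.
1 − 2Q = 0.686274, giving −¼ ln(0.686274) = 0.094120.
d = 0.097705 + 0.094120 = 0.191825.
Under a molecular clock d = 2μt, so t = d/(2μ) = 0.191825 / (2 × 0.0237) = 4.05 Myr.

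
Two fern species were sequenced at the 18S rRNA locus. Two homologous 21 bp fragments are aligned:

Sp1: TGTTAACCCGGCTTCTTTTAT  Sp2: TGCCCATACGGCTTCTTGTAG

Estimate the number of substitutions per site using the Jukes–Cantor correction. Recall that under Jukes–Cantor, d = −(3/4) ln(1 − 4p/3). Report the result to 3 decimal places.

The sequences differ at 7 of 21 sites (3, 4, 5, 7, 8, 18, 21), so p = 7/21 ≈ 0.333333.
d = −(3/4) ln(1 − 4p/3) = −0.75 ln(1 − 0.444444) = −0.75 ln(0.555556)
  = −0.75 × (-0.587786) = 0.440840 substitutions/site.

0.441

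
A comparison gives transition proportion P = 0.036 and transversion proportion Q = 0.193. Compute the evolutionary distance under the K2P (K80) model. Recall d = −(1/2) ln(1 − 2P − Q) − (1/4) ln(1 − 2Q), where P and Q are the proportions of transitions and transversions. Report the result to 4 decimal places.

Under the Kimura two-parameter model, d = −½ ln(1 − 2P − Q) − ¼ ln(1 − 2Q).
1 − 2P − Q = 0.735, giving −½ ln(0.735) = 0.153942.
1 − 2Q = 0.614, giving −¼ ln(0.614) = 0.121940.
d = 0.153942 + 0.121940 = 0.275882.

0.2759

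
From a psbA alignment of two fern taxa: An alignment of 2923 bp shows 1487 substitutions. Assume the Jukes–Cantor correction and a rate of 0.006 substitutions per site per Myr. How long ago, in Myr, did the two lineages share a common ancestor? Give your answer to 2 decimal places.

p = 1487/2923 ≈ 0.508724.
d = −(3/4) ln(1 − 4p/3) = −0.75 ln(1 − 0.678299) = −0.75 ln(0.321701)
  = −0.75 × (-1.134133) = 0.850600 substitutions/site.
Under a molecular clock d = 2μt, so t = d/(2μ) = 0.850600 / (2 × 0.006) = 70.88 Myr.

70.88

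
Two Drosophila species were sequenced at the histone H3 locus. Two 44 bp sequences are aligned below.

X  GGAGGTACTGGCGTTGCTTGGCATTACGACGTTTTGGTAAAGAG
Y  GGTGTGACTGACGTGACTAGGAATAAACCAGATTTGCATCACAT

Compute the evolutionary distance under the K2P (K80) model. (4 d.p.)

Of 44 sites, 2 differences are transitions and 18 are transversions, so P = 2/44 ≈ 0.045455 and Q = 18/44 ≈ 0.409091.
Under the Kimura two-parameter model, d = −½ ln(1 − 2P − Q) − ¼ ln(1 − 2Q).
1 − 2P − Q = 0.499999, giving −½ ln(0.499999) = 0.346575.
1 − 2Q = 0.181818, giving −¼ ln(0.181818) = 0.426187.
d = 0.346575 + 0.426187 = 0.772762.

0.7728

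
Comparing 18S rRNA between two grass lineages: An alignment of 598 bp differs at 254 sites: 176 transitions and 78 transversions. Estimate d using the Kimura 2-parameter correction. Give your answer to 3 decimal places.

P = 176/598 ≈ 0.294314 and Q = 78/598 ≈ 0.130435.
Under the Kimura two-parameter model, d = −½ ln(1 − 2P − Q) − ¼ ln(1 − 2Q).
1 − 2P − Q = 0.280937, giving −½ ln(0.280937) = 0.634812.
1 − 2Q = 0.73913, giving −¼ ln(0.73913) = 0.075570.
d = 0.634812 + 0.075570 = 0.710382.

0.710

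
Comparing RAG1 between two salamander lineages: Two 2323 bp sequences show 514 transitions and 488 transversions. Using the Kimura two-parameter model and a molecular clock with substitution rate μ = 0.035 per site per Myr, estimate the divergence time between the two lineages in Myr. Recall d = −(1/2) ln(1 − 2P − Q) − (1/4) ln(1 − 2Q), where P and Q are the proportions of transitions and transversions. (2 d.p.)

P = 514/2323 ≈ 0.221266 and Q = 488/2323 ≈ 0.210073.
Under the Kimura two-parameter model, d = −½ ln(1 − 2P − Q) − ¼ ln(1 − 2Q).
1 − 2P − Q = 0.347395, giving −½ ln(0.347395) = 0.528646.
1 − 2Q = 0.579854, giving −¼ ln(0.579854) = 0.136245.
d = 0.528646 + 0.136245 = 0.664891.
Under a molecular clock d = 2μt, so t = d/(2μ) = 0.664891 / (2 × 0.035) = 9.50 Myr.

9.50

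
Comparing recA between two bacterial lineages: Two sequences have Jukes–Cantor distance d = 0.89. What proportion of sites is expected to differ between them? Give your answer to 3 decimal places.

0.521

p = (3/4)(1 − e^(−4d/3)) = 0.75 × (1 − e^(-1.186667)) = 0.75 × (1 − 0.305237) = 0.521072.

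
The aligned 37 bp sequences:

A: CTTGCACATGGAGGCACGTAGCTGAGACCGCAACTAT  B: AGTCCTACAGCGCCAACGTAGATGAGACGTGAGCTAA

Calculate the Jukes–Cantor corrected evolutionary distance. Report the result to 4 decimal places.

0.7845

The sequences differ at 18 of 37 sites, so p = 18/37 ≈ 0.486486.
d = −(3/4) ln(1 − 4p/3) = −0.75 ln(1 − 0.648648) = −0.75 ln(0.351352)
  = −0.75 × (-1.045967) = 0.784475 substitutions/site.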